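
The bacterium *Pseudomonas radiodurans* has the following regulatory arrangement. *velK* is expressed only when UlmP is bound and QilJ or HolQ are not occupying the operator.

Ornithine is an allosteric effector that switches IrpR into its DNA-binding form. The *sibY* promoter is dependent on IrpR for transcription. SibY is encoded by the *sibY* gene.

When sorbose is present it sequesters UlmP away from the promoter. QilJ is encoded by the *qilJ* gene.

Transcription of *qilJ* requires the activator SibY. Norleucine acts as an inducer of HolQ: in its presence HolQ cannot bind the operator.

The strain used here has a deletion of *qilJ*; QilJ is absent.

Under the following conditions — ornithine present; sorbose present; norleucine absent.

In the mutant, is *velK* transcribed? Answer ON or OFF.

OFF

QilJ is non-functional in this strain, so it has no effect.
Sorbose is present, so UlmP is inactive.
Norleucine is absent, so HolQ is active.
With repressor HolQ bound, *velK* is not transcribed.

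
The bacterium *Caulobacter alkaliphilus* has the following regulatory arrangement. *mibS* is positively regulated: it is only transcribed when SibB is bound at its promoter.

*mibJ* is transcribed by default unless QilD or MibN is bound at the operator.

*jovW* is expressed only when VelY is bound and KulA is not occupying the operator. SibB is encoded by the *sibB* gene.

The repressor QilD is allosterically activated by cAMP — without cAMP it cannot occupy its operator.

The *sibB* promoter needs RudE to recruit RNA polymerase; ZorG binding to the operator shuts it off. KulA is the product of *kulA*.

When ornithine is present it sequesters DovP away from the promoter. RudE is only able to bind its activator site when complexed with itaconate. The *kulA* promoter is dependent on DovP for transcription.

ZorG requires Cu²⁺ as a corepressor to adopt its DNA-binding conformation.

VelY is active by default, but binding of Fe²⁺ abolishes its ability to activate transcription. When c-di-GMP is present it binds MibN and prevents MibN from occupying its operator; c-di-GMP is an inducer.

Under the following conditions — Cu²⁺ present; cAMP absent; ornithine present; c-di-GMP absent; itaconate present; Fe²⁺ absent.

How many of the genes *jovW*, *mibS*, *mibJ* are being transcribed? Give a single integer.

1

Fe²⁺ is absent, so VelY is active.
Ornithine is present, so DovP is inactive.
Required activator DovP is absent, so *kulA* is not transcribed.
So KulA is not produced.
No repressor is bound and VelY is active, so *jovW* is transcribed.
→ *jovW* is ON.
Cu²⁺ is present, so ZorG is active.
Itaconate is present, so RudE is active.
With repressor ZorG bound, *sibB* is not transcribed.
So SibB is not produced.
Required activator SibB is absent, so *mibS* is not transcribed.
→ *mibS* is OFF.
cAMP is absent, so QilD is inactive.
c-di-GMP is absent, so MibN is active.
With repressor MibN bound, *mibJ* is not transcribed.
→ *mibJ* is OFF.
1 of the 3 genes is transcribed.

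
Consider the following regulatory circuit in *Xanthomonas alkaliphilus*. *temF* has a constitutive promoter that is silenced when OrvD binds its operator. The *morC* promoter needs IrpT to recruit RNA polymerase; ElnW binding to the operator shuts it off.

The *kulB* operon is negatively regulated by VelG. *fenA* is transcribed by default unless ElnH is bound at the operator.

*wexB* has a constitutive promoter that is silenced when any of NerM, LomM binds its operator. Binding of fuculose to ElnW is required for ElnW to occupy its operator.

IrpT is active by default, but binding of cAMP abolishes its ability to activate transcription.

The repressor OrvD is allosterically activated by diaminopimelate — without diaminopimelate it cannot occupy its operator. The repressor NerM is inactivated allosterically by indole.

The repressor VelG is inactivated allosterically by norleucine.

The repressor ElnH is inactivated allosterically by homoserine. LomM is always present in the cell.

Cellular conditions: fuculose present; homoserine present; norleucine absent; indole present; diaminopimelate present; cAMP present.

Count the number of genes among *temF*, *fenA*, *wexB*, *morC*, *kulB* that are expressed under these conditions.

1

Diaminopimelate is present, so OrvD is active.
With repressor OrvD bound, *temF* is not transcribed.
→ *temF* is OFF.
Homoserine is present, so ElnH is inactive.
With no repressor bound, *fenA* is transcribed.
→ *fenA* is ON.
Indole is present, so NerM is inactive.
LomM is produced constitutively and is active.
With repressor LomM bound, *wexB* is not transcribed.
→ *wexB* is OFF.
cAMP is present, so IrpT is inactive.
Fuculose is present, so ElnW is active.
With repressor ElnW bound, *morC* is not transcribed.
→ *morC* is OFF.
Norleucine is absent, so VelG is active.
With repressor VelG bound, *kulB* is not transcribed.
→ *kulB* is OFF.
1 of the 5 genes is transcribed.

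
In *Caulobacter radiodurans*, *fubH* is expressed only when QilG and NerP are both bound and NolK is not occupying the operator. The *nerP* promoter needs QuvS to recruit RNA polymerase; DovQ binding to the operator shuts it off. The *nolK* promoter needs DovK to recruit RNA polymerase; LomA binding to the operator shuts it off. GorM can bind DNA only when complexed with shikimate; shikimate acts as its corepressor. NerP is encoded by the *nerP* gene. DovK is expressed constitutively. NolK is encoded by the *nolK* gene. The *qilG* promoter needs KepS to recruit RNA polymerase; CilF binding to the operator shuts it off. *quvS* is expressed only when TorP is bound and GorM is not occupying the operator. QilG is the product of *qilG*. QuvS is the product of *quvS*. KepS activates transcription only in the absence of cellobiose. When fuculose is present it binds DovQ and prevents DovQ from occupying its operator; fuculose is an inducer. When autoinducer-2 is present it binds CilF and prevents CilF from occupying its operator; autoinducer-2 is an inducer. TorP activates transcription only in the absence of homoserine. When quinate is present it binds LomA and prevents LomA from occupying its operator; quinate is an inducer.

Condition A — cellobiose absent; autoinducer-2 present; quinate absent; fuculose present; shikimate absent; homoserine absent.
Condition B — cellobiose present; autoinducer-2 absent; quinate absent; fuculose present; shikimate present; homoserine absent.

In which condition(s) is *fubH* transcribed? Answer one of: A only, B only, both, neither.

Condition A:
Cellobiose is absent, so KepS is active.
Autoinducer-2 is present, so CilF is inactive.
No repressor is bound and KepS is active, so *qilG* is transcribed.
So QilG is produced and active.
Quinate is absent, so LomA is active.
DovK is produced constitutively and is active.
With repressor LomA bound, *nolK* is not transcribed.
So NolK is not produced.
Fuculose is present, so DovQ is inactive.
Shikimate is absent, so GorM is inactive.
Homoserine is absent, so TorP is active.
No repressor is bound and TorP is active, so *quvS* is transcribed.
So QuvS is produced and active.
No repressor is bound and QuvS is active, so *nerP* is transcribed.
So NerP is produced and active.
No repressor is bound and QilG and NerP are active, so *fubH* is transcribed.
→ *fubH* is ON in A.
Condition B:
Cellobiose is present, so KepS is inactive.
Autoinducer-2 is absent, so CilF is active.
With repressor CilF bound, *qilG* is not transcribed.
So QilG is not produced.
Quinate is absent, so LomA is active.
DovK is produced constitutively and is active.
With repressor LomA bound, *nolK* is not transcribed.
So NolK is not produced.
Fuculose is present, so DovQ is inactive.
Shikimate is present, so GorM is active.
Homoserine is absent, so TorP is active.
With repressor GorM bound, *quvS* is not transcribed.
So QuvS is not produced.
Required activator QuvS is absent, so *nerP* is not transcribed.
So NerP is not produced.
Required activator QilG is absent, so *fubH* is not transcribed.
→ *fubH* is OFF in B.

A only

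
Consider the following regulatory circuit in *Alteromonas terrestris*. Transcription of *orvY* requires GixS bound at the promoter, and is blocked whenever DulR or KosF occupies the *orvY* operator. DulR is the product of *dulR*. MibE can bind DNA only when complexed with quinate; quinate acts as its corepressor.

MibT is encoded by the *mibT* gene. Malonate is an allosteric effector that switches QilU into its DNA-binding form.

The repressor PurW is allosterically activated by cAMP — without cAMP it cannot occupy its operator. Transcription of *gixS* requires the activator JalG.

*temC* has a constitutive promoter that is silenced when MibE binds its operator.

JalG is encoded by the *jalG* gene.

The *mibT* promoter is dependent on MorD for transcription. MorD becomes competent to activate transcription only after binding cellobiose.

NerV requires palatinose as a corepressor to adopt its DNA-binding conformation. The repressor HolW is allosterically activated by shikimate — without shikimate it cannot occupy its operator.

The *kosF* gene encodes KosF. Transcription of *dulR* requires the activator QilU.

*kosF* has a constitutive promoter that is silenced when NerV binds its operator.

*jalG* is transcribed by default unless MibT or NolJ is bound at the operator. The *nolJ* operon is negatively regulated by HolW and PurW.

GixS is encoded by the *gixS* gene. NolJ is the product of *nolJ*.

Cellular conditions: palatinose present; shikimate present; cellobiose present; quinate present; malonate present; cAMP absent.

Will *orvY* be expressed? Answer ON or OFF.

Malonate is present, so QilU is active.
No repressor is bound and QilU is active, so *dulR* is transcribed.
So DulR is produced and active.
Cellobiose is present, so MorD is active.
No repressor is bound and MorD is active, so *mibT* is transcribed.
So MibT is produced and active.
Shikimate is present, so HolW is active.
cAMP is absent, so PurW is inactive.
With repressor HolW bound, *nolJ* is not transcribed.
So NolJ is not produced.
With repressor MibT bound, *jalG* is not transcribed.
So JalG is not produced.
Required activator JalG is absent, so *gixS* is not transcribed.
So GixS is not produced.
Palatinose is present, so NerV is active.
With repressor NerV bound, *kosF* is not transcribed.
So KosF is not produced.
With repressor DulR bound, *orvY* is not transcribed.

OFF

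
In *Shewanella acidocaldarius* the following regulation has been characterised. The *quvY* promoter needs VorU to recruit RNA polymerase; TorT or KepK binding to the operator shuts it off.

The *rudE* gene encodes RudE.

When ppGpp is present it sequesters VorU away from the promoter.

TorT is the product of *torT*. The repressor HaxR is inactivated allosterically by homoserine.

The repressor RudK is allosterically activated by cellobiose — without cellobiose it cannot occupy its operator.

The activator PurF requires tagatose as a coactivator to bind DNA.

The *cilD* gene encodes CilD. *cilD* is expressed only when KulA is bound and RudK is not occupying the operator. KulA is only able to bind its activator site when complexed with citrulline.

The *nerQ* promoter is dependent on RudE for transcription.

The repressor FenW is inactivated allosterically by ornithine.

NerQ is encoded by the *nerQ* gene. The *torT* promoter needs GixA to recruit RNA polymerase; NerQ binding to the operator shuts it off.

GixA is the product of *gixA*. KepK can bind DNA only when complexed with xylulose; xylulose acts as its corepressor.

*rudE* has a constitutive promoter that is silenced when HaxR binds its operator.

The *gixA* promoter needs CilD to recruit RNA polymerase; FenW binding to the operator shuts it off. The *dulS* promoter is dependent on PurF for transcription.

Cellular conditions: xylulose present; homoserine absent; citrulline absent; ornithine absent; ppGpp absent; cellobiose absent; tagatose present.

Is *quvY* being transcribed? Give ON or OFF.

OFF

Cellobiose is absent, so RudK is inactive.
Citrulline is absent, so KulA is inactive.
Required activator KulA is absent, so *cilD* is not transcribed.
So CilD is not produced.
Ornithine is absent, so FenW is active.
With repressor FenW bound, *gixA* is not transcribed.
So GixA is not produced.
Homoserine is absent, so HaxR is active.
With repressor HaxR bound, *rudE* is not transcribed.
So RudE is not produced.
Required activator RudE is absent, so *nerQ* is not transcribed.
So NerQ is not produced.
Required activator GixA is absent, so *torT* is not transcribed.
So TorT is not produced.
Xylulose is present, so KepK is active.
ppGpp is absent, so VorU is active.
With repressor KepK bound, *quvY* is not transcribed.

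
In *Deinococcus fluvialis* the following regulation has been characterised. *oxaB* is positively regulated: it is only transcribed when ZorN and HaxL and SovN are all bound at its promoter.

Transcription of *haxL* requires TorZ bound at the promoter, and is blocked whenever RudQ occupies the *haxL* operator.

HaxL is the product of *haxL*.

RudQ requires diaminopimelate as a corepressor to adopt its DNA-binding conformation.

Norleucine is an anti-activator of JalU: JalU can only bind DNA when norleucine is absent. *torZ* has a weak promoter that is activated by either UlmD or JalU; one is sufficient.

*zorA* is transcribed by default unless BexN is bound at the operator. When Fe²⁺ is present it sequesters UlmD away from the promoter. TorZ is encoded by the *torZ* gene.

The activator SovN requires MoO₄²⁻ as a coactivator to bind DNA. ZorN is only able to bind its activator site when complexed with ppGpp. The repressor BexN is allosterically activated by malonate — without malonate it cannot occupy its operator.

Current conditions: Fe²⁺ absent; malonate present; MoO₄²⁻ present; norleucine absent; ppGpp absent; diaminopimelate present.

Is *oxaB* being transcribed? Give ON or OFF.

OFF

ppGpp is absent, so ZorN is inactive.
Fe²⁺ is absent, so UlmD is active.
Norleucine is absent, so JalU is active.
Activator UlmD is present, so *torZ* is transcribed.
So TorZ is produced and active.
Diaminopimelate is present, so RudQ is active.
With repressor RudQ bound, *haxL* is not transcribed.
So HaxL is not produced.
MoO₄²⁻ is present, so SovN is active.
Required activator ZorN is absent, so *oxaB* is not transcribed.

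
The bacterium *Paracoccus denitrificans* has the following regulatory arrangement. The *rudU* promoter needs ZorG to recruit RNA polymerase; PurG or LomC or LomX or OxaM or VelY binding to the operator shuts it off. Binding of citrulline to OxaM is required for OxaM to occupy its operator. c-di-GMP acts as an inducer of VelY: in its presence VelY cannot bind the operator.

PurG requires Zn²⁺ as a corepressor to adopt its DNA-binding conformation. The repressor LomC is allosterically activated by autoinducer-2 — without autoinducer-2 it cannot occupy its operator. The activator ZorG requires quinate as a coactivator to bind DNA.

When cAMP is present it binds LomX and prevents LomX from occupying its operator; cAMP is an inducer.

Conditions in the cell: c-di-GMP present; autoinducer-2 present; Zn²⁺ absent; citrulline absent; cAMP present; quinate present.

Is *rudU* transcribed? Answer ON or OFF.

OFF

Zn²⁺ is absent, so PurG is inactive.
Autoinducer-2 is present, so LomC is active.
cAMP is present, so LomX is inactive.
Quinate is present, so ZorG is active.
Citrulline is absent, so OxaM is inactive.
c-di-GMP is present, so VelY is inactive.
With repressor LomC bound, *rudU* is not transcribed.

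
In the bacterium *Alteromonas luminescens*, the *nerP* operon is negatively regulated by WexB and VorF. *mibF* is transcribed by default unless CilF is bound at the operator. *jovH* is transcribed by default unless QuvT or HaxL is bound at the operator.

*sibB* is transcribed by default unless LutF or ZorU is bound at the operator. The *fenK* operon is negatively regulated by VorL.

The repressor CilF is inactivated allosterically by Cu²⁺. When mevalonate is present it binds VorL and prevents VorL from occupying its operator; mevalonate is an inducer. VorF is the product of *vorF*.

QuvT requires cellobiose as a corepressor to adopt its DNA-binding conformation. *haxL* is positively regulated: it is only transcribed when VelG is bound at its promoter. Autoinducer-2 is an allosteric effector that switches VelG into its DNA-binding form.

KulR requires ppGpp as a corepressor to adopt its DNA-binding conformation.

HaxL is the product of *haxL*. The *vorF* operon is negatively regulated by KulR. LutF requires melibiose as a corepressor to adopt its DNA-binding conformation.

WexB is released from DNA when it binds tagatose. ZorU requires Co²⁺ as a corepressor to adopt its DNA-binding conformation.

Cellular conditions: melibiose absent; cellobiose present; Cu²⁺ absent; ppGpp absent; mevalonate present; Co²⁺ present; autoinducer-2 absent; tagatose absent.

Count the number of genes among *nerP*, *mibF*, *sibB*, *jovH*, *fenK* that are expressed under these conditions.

1

Tagatose is absent, so WexB is active.
ppGpp is absent, so KulR is inactive.
With no repressor bound, *vorF* is transcribed.
So VorF is produced and active.
With repressor WexB bound, *nerP* is not transcribed.
→ *nerP* is OFF.
Cu²⁺ is absent, so CilF is active.
With repressor CilF bound, *mibF* is not transcribed.
→ *mibF* is OFF.
Melibiose is absent, so LutF is inactive.
Co²⁺ is present, so ZorU is active.
With repressor ZorU bound, *sibB* is not transcribed.
→ *sibB* is OFF.
Cellobiose is present, so QuvT is active.
Autoinducer-2 is absent, so VelG is inactive.
Required activator VelG is absent, so *haxL* is not transcribed.
So HaxL is not produced.
With repressor QuvT bound, *jovH* is not transcribed.
→ *jovH* is OFF.
Mevalonate is present, so VorL is inactive.
With no repressor bound, *fenK* is transcribed.
→ *fenK* is ON.
1 of the 5 genes is transcribed.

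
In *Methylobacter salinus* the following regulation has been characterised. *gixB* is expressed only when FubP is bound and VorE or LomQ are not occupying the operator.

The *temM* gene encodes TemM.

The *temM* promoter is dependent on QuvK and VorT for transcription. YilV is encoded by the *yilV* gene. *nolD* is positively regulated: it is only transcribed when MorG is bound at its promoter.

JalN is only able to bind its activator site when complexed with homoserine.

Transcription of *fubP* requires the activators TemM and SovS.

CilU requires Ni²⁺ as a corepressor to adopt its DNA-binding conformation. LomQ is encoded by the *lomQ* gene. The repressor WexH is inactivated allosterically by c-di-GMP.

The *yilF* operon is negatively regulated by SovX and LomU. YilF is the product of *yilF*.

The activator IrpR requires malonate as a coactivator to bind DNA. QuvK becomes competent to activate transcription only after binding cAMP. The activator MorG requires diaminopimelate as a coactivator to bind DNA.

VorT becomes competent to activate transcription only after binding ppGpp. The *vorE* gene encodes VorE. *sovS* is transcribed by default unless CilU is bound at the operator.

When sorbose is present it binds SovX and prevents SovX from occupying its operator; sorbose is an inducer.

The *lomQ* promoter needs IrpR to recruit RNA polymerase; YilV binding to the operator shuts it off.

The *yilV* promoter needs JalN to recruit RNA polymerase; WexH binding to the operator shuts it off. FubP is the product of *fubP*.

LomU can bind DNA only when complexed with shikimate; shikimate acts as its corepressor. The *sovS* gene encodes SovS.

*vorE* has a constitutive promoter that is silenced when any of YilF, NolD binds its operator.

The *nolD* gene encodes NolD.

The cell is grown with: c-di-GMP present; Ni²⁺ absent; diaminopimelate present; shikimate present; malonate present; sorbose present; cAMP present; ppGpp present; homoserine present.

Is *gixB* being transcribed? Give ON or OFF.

cAMP is present, so QuvK is active.
ppGpp is present, so VorT is active.
No repressor is bound and QuvK and VorT are active, so *temM* is transcribed.
So TemM is produced and active.
Ni²⁺ is absent, so CilU is inactive.
With no repressor bound, *sovS* is transcribed.
So SovS is produced and active.
No repressor is bound and TemM and SovS are active, so *fubP* is transcribed.
So FubP is produced and active.
Sorbose is present, so SovX is inactive.
Shikimate is present, so LomU is active.
With repressor LomU bound, *yilF* is not transcribed.
So YilF is not produced.
Diaminopimelate is present, so MorG is active.
No repressor is bound and MorG is active, so *nolD* is transcribed.
So NolD is produced and active.
With repressor NolD bound, *vorE* is not transcribed.
So VorE is not produced.
Malonate is present, so IrpR is active.
c-di-GMP is present, so WexH is inactive.
Homoserine is present, so JalN is active.
No repressor is bound and JalN is active, so *yilV* is transcribed.
So YilV is produced and active.
With repressor YilV bound, *lomQ* is not transcribed.
So LomQ is not produced.
No repressor is bound and FubP is active, so *gixB* is transcribed.

ON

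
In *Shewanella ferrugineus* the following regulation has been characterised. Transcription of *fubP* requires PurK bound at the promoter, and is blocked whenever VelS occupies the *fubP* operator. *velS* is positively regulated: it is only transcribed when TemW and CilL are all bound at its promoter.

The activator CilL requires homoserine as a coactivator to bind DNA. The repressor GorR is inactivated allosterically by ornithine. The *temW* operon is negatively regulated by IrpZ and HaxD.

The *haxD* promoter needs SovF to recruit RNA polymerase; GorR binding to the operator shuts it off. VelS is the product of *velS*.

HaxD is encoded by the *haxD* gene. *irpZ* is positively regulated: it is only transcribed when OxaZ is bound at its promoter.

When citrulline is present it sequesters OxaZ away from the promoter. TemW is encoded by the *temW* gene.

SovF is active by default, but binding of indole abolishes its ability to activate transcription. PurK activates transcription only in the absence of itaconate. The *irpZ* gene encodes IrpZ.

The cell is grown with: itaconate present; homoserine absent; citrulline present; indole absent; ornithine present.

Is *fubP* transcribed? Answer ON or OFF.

OFF

Citrulline is present, so OxaZ is inactive.
Required activator OxaZ is absent, so *irpZ* is not transcribed.
So IrpZ is not produced.
Ornithine is present, so GorR is inactive.
Indole is absent, so SovF is active.
No repressor is bound and SovF is active, so *haxD* is transcribed.
So HaxD is produced and active.
With repressor HaxD bound, *temW* is not transcribed.
So TemW is not produced.
Homoserine is absent, so CilL is inactive.
Required activator TemW is absent, so *velS* is not transcribed.
So VelS is not produced.
Itaconate is present, so PurK is inactive.
Required activator PurK is absent, so *fubP* is not transcribed.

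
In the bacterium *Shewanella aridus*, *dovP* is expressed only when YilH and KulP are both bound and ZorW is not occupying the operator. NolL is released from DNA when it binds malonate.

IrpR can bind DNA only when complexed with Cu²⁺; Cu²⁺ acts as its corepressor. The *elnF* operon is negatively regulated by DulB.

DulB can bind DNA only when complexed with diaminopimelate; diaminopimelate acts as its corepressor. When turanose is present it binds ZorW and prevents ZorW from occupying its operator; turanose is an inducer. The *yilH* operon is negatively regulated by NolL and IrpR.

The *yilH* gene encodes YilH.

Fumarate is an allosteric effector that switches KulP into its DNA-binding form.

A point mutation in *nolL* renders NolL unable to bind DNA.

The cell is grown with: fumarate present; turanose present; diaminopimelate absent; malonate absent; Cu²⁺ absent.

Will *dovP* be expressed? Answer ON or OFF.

NolL is non-functional in this strain, so it has no effect.
Cu²⁺ is absent, so IrpR is inactive.
With no repressor bound, *yilH* is transcribed.
So YilH is produced and active.
Fumarate is present, so KulP is active.
Turanose is present, so ZorW is inactive.
No repressor is bound and YilH and KulP are active, so *dovP* is transcribed.

ON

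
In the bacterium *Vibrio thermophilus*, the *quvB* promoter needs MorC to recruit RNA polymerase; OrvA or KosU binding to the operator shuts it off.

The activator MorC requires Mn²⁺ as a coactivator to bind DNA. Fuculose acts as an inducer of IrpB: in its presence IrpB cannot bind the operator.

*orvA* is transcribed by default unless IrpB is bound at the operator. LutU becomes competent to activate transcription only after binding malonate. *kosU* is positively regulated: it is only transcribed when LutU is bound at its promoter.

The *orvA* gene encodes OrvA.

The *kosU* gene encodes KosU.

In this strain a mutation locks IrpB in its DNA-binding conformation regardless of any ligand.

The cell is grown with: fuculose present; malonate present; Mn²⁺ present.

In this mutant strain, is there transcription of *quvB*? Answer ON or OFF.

IrpB is constitutively active in this strain.
With repressor IrpB bound, *orvA* is not transcribed.
So OrvA is not produced.
Malonate is present, so LutU is active.
No repressor is bound and LutU is active, so *kosU* is transcribed.
So KosU is produced and active.
Mn²⁺ is present, so MorC is active.
With repressor KosU bound, *quvB* is not transcribed.

OFF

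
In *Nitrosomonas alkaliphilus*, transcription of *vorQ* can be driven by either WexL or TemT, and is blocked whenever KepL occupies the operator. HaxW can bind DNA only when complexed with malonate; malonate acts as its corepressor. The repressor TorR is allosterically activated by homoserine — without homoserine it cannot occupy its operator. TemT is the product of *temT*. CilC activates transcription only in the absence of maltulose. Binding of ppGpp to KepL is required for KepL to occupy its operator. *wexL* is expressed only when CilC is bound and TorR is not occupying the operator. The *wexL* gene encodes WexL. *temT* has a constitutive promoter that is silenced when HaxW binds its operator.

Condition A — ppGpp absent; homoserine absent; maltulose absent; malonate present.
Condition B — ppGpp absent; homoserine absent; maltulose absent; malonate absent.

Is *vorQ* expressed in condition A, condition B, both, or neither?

both

Condition A:
ppGpp is absent, so KepL is inactive.
Homoserine is absent, so TorR is inactive.
Maltulose is absent, so CilC is active.
No repressor is bound and CilC is active, so *wexL* is transcribed.
So WexL is produced and active.
Malonate is present, so HaxW is active.
With repressor HaxW bound, *temT* is not transcribed.
So TemT is not produced.
Activator WexL is present, so *vorQ* is transcribed.
→ *vorQ* is ON in A.
Condition B:
ppGpp is absent, so KepL is inactive.
Homoserine is absent, so TorR is inactive.
Maltulose is absent, so CilC is active.
No repressor is bound and CilC is active, so *wexL* is transcribed.
So WexL is produced and active.
Malonate is absent, so HaxW is inactive.
With no repressor bound, *temT* is transcribed.
So TemT is produced and active.
Activator WexL is present, so *vorQ* is transcribed.
→ *vorQ* is ON in B.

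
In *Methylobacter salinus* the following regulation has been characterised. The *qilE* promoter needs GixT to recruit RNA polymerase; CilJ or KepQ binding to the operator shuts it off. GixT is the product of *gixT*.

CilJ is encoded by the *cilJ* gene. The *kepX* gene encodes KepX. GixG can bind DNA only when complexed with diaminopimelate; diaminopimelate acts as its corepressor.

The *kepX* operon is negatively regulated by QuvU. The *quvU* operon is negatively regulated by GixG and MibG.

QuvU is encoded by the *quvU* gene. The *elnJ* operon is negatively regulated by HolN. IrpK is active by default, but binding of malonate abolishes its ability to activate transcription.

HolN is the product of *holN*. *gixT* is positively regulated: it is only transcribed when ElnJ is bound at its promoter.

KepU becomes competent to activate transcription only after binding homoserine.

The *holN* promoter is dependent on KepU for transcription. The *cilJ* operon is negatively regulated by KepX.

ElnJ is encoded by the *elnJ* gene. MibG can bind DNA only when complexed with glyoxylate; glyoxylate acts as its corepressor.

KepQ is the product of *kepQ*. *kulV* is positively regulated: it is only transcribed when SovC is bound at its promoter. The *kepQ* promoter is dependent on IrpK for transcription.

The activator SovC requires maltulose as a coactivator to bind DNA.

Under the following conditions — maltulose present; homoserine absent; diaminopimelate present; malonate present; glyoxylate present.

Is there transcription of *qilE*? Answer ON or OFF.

Diaminopimelate is present, so GixG is active.
Glyoxylate is present, so MibG is active.
With repressor GixG bound, *quvU* is not transcribed.
So QuvU is not produced.
With no repressor bound, *kepX* is transcribed.
So KepX is produced and active.
With repressor KepX bound, *cilJ* is not transcribed.
So CilJ is not produced.
Malonate is present, so IrpK is inactive.
Required activator IrpK is absent, so *kepQ* is not transcribed.
So KepQ is not produced.
Homoserine is absent, so KepU is inactive.
Required activator KepU is absent, so *holN* is not transcribed.
So HolN is not produced.
With no repressor bound, *elnJ* is transcribed.
So ElnJ is produced and active.
No repressor is bound and ElnJ is active, so *gixT* is transcribed.
So GixT is produced and active.
No repressor is bound and GixT is active, so *qilE* is transcribed.

ON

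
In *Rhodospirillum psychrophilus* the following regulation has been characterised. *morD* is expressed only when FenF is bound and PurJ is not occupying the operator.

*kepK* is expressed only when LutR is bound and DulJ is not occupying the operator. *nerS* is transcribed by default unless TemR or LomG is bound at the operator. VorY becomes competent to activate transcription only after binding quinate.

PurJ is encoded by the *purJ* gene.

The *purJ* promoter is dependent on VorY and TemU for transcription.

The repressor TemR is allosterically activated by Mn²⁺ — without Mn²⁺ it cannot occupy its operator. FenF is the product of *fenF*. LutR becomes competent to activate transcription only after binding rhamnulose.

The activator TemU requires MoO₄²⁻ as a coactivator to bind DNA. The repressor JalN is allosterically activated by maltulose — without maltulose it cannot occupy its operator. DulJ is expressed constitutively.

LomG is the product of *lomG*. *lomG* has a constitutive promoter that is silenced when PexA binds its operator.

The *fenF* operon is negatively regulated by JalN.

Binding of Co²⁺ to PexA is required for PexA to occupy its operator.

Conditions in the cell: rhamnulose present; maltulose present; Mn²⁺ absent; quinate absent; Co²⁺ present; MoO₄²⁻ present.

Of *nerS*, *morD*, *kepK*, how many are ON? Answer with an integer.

Mn²⁺ is absent, so TemR is inactive.
Co²⁺ is present, so PexA is active.
With repressor PexA bound, *lomG* is not transcribed.
So LomG is not produced.
With no repressor bound, *nerS* is transcribed.
→ *nerS* is ON.
Maltulose is present, so JalN is active.
With repressor JalN bound, *fenF* is not transcribed.
So FenF is not produced.
Quinate is absent, so VorY is inactive.
MoO₄²⁻ is present, so TemU is active.
Required activator VorY is absent, so *purJ* is not transcribed.
So PurJ is not produced.
Required activator FenF is absent, so *morD* is not transcribed.
→ *morD* is OFF.
DulJ is produced constitutively and is active.
Rhamnulose is present, so LutR is active.
With repressor DulJ bound, *kepK* is not transcribed.
→ *kepK* is OFF.
1 of the 3 genes is transcribed.

1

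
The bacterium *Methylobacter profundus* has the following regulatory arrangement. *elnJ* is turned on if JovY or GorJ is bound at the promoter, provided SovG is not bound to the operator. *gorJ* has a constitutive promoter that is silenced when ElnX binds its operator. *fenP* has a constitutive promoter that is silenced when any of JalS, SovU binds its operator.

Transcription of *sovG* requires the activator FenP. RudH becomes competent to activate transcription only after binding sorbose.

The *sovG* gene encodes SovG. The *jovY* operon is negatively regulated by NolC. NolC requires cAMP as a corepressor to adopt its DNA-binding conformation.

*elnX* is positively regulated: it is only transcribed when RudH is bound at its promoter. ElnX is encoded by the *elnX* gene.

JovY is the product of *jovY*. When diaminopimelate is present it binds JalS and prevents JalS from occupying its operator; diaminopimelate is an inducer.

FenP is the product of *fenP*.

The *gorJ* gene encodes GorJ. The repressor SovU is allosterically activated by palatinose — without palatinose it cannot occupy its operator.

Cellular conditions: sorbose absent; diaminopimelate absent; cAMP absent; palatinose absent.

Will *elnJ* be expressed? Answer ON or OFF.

ON

cAMP is absent, so NolC is inactive.
With no repressor bound, *jovY* is transcribed.
So JovY is produced and active.
Diaminopimelate is absent, so JalS is active.
Palatinose is absent, so SovU is inactive.
With repressor JalS bound, *fenP* is not transcribed.
So FenP is not produced.
Required activator FenP is absent, so *sovG* is not transcribed.
So SovG is not produced.
Sorbose is absent, so RudH is inactive.
Required activator RudH is absent, so *elnX* is not transcribed.
So ElnX is not produced.
With no repressor bound, *gorJ* is transcribed.
So GorJ is produced and active.
Activator JovY is present, so *elnJ* is transcribed.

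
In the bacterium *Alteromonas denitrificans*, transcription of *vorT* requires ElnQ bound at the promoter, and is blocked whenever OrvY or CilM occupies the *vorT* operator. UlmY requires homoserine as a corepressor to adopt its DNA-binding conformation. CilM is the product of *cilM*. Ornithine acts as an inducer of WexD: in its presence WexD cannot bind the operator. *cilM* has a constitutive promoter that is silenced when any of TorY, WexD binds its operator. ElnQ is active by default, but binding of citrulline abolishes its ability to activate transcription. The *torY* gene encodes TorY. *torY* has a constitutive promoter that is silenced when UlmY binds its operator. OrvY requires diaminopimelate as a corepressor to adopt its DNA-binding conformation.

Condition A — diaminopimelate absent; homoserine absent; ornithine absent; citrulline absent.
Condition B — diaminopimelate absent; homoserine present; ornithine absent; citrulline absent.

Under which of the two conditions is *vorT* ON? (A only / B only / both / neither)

both

Condition A:
Diaminopimelate is absent, so OrvY is inactive.
Homoserine is absent, so UlmY is inactive.
With no repressor bound, *torY* is transcribed.
So TorY is produced and active.
Ornithine is absent, so WexD is active.
With repressor TorY bound, *cilM* is not transcribed.
So CilM is not produced.
Citrulline is absent, so ElnQ is active.
No repressor is bound and ElnQ is active, so *vorT* is transcribed.
→ *vorT* is ON in A.
Condition B:
Diaminopimelate is absent, so OrvY is inactive.
Homoserine is present, so UlmY is active.
With repressor UlmY bound, *torY* is not transcribed.
So TorY is not produced.
Ornithine is absent, so WexD is active.
With repressor WexD bound, *cilM* is not transcribed.
So CilM is not produced.
Citrulline is absent, so ElnQ is active.
No repressor is bound and ElnQ is active, so *vorT* is transcribed.
→ *vorT* is ON in B.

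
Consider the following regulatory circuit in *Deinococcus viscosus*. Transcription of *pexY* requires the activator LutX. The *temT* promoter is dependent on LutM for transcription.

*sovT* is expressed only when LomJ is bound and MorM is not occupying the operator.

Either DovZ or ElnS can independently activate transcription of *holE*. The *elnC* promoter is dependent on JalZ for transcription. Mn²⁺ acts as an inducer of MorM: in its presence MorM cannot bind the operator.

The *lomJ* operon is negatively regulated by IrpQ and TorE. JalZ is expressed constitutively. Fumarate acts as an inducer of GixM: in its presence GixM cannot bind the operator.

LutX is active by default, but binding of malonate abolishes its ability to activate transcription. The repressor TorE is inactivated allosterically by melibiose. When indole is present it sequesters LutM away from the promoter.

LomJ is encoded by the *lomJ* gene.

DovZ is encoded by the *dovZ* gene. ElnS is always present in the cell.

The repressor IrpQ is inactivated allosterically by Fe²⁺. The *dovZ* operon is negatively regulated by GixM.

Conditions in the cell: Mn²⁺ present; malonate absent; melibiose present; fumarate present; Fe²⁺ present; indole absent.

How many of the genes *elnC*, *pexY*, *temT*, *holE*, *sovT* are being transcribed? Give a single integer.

5

JalZ is produced constitutively and is active.
No repressor is bound and JalZ is active, so *elnC* is transcribed.
→ *elnC* is ON.
Malonate is absent, so LutX is active.
No repressor is bound and LutX is active, so *pexY* is transcribed.
→ *pexY* is ON.
Indole is absent, so LutM is active.
No repressor is bound and LutM is active, so *temT* is transcribed.
→ *temT* is ON.
Fumarate is present, so GixM is inactive.
With no repressor bound, *dovZ* is transcribed.
So DovZ is produced and active.
ElnS is produced constitutively and is active.
Activator DovZ is present, so *holE* is transcribed.
→ *holE* is ON.
Mn²⁺ is present, so MorM is inactive.
Fe²⁺ is present, so IrpQ is inactive.
Melibiose is present, so TorE is inactive.
With no repressor bound, *lomJ* is transcribed.
So LomJ is produced and active.
No repressor is bound and LomJ is active, so *sovT* is transcribed.
→ *sovT* is ON.
5 of the 5 genes are transcribed.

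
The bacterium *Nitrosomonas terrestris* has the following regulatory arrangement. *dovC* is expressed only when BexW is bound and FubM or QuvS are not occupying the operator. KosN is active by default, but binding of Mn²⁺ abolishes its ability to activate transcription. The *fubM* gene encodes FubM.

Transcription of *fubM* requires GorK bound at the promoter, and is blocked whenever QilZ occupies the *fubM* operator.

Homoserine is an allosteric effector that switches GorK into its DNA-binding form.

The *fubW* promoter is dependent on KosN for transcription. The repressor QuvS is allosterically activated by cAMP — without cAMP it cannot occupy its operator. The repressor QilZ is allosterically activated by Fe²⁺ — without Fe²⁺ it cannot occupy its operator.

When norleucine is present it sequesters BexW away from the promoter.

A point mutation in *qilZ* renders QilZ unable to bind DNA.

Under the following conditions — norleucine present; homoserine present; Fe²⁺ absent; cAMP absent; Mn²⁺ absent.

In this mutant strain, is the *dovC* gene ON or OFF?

OFF

Homoserine is present, so GorK is active.
QilZ is non-functional in this strain, so it has no effect.
No repressor is bound and GorK is active, so *fubM* is transcribed.
So FubM is produced and active.
Norleucine is present, so BexW is inactive.
cAMP is absent, so QuvS is inactive.
With repressor FubM bound, *dovC* is not transcribed.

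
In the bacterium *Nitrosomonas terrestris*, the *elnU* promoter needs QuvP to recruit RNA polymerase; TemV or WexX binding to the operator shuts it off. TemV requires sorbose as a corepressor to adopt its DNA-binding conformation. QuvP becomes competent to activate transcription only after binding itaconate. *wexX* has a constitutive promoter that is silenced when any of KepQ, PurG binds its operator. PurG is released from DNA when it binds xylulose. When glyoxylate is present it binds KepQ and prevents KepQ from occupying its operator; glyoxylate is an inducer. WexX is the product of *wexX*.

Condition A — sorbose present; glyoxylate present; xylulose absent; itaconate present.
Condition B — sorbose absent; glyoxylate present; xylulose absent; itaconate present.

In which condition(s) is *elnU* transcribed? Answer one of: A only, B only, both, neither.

Condition A:
Sorbose is present, so TemV is active.
Glyoxylate is present, so KepQ is inactive.
Xylulose is absent, so PurG is active.
With repressor PurG bound, *wexX* is not transcribed.
So WexX is not produced.
Itaconate is present, so QuvP is active.
With repressor TemV bound, *elnU* is not transcribed.
→ *elnU* is OFF in A.
Condition B:
Sorbose is absent, so TemV is inactive.
Glyoxylate is present, so KepQ is inactive.
Xylulose is absent, so PurG is active.
With repressor PurG bound, *wexX* is not transcribed.
So WexX is not produced.
Itaconate is present, so QuvP is active.
No repressor is bound and QuvP is active, so *elnU* is transcribed.
→ *elnU* is ON in B.

B only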